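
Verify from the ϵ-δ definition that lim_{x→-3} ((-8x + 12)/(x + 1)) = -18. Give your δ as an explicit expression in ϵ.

δ = min(1, (1/10)ϵ)

Let ϵ > 0. We want δ > 0 with 0 < |x + 3| < δ ⇒ |(-8x + 12)/(x + 1) + 18| < ϵ.
Combining over a common denominator, (-8x + 12)/(x + 1) + 18 = [(-8x + 12)·(-2) − 36·(x + 1)] / [(-2)·(x + 1)] = -20(x + 3) / ((-2)(x + 1)).
So |(-8x + 12)/(x + 1) + 18| = 20|x + 3| / (2·|x + 1|).
Require δ ≤ 1, so |x + 1| ≥ |-2| − |x + 3| > 2 − 1 = 1.
Hence |(-8x + 12)/(x + 1) + 18| < 20|x + 3|/(2·1) = 10|x + 3|, which is < ϵ once |x + 3| < (1/10)ϵ.
Take δ = min(1, (1/10)ϵ). Then 0 < |x + 3| < δ forces both bounds, so |(-8x + 12)/(x + 1) + 18| < ϵ.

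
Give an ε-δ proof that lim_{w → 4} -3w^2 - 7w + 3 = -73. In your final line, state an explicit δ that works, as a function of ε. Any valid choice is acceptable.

δ = min(2, ε/37)

Fix ε > 0. We want δ > 0 such that 0 < |w − 4| < δ implies |(-3w^2 - 7w + 3) + 73| < ε.
(-3w^2 - 7w + 3) + 73 = -3w^2 - 7w + 76 = (w − 4)(-3w - 19).
So |(-3w^2 - 7w + 3) + 73| = |w − 4|·|-3w - 19|.
Assume first that |w − 4| < 2, so |w| < 6. Then |-3w - 19| ≤ 3·6 + 19 = 37.
Hence |(-3w^2 - 7w + 3) + 73| ≤ 37|w − 4| < ε provided |w − 4| < ε/37.
Take δ = min(2, ε/37). Then 0 < |w − 4| < δ gives both |w − 4| < 2 and |w − 4| < ε/37, so |(-3w^2 - 7w + 3) + 73| < ε.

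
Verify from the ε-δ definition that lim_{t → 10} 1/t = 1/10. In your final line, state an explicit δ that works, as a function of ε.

δ = min(5, 50ε)

Suppose ε > 0. We seek δ > 0 such that 0 < |t − 10| < δ implies |1/t − (1/10)| < ε.
|1/t − (1/10)| = |10 − t|/(10·|t|) = |t − 10|/(10|t|).
Require δ ≤ 5 so that |t| > 10 − 5 = 5, hence 10|t| > 50.
Then |1/t − (1/10)| < |t − 10|/50, which is < ε when |t − 10| < 50ε.
Take δ = min(5, 50ε). Then 0 < |t − 10| < δ gives both |t − 10| < 5 and |t − 10| < 50ε, so |1/t − (1/10)| < ε.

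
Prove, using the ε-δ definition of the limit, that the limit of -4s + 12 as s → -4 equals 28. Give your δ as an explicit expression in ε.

δ = ε/4

Fix ε > 0. We need δ > 0 so that 0 < |s + 4| < δ implies |(-4s + 12) − 28| < ε.
|(-4s + 12) − 28| = |-4s - 16| = 4|s + 4|.
So 4|s + 4| < ε exactly when |s + 4| < ε/4.
Choosing δ = ε/4 gives |(-4s + 12) − 28| = 4|s + 4| < ε whenever |s + 4| < δ.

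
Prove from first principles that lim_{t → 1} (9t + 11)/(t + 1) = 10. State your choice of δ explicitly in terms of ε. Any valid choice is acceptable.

δ = min(1, ε)

Suppose ε > 0. We want δ > 0 with 0 < |t − 1| < δ ⇒ |(9t + 11)/(t + 1) − 10| < ε.
Combining over a common denominator, (9t + 11)/(t + 1) − 10 = [(9t + 11)·2 − 20·(t + 1)] / [2·(t + 1)] = -2(t − 1) / (2(t + 1)).
So |(9t + 11)/(t + 1) − 10| = 2|t − 1| / (2·|t + 1|).
Require δ ≤ 1, so |t + 1| ≥ |2| − |t − 1| > 2 − 1 = 1.
Hence |(9t + 11)/(t + 1) − 10| < 2|t − 1|/(2·1) = |t − 1|, which is < ε once |t − 1| < ε.
Take δ = min(1, ε). Then 0 < |t − 1| < δ forces both bounds, so |(9t + 11)/(t + 1) − 10| < ε.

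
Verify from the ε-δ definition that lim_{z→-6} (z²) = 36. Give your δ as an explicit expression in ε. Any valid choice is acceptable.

δ = min(1, ε/13)

Fix ε > 0. We seek δ > 0 with 0 < |z + 6| < δ ⇒ |z² − 36| < ε.
Factor: z² − 36 = (z + 6)(z - 6), so |z² − 36| = |z + 6|·|z - 6|.
Impose δ ≤ 1 so that |z| < 7; then |z - 6| ≤ 13.
Hence |z² − 36| ≤ 13|z + 6|, which is < ε once |z + 6| < ε/13.
Take δ = min(1, ε/13). If 0 < |z + 6| < δ then both bounds hold and |z² − 36| ≤ 13|z + 6| < 13·(ε/13) = ε.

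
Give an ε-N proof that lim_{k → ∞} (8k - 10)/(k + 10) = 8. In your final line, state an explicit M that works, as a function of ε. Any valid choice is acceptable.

Fix ε > 0. For k ≥ 1, |(8k - 10)/(k + 10) − 8| = |-90|/((k + 10)) = 90/((k + 10)).
Since k + 10 ≥ k for k ≥ 1, this is ≤ 90/(k) = 90/k.
So |(8k - 10)/(k + 10) − 8| < ε whenever k > 90/ε.
Take M = 90/ε. If k > M then |(8k - 10)/(k + 10) − 8| ≤ 90/k < ε.

M = 90/ε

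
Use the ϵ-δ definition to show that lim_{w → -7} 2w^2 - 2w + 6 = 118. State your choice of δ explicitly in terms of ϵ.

Suppose ϵ > 0. We want δ > 0 such that 0 < |w + 7| < δ implies |(2w^2 - 2w + 6) − 118| < ϵ.
(2w^2 - 2w + 6) − 118 = 2w^2 - 2w - 112 = (w + 7)(2w - 16).
So |(2w^2 - 2w + 6) − 118| = |w + 7|·|2w - 16|.
Assume first that |w + 7| < 1, so |w| < 8. Then |2w - 16| ≤ 2·8 + 16 = 32.
Hence |(2w^2 - 2w + 6) − 118| ≤ 32|w + 7| < ϵ provided |w + 7| < ϵ/32.
Choosing δ = min(1, ϵ/32) ensures both conditions, hence |(2w^2 - 2w + 6) − 118| < ϵ.

δ = min(1, ϵ/32)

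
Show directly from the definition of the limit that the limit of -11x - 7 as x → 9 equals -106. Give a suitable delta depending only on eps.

Let eps > 0. We need delta > 0 so that 0 < |x − 9| < delta implies |(-11x - 7) + 106| < eps.
Since (-11x - 7) + 106 = -11(x − 9), we have |(-11x - 7) + 106| = 11|x − 9|.
So 11|x − 9| < eps exactly when |x − 9| < eps/11.
Take delta = eps/11. If 0 < |x − 9| < delta then |(-11x - 7) + 106| = 11|x − 9| < 11·(eps/11) = eps.

delta = eps/11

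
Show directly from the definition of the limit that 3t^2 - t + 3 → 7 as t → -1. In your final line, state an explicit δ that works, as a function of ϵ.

Fix ϵ > 0. We want δ > 0 such that 0 < |t + 1| < δ implies |(3t^2 - t + 3) − 7| < ϵ.
(3t^2 - t + 3) − 7 = 3t^2 - t - 4 = (t + 1)(3t - 4).
So |(3t^2 - t + 3) − 7| = |t + 1|·|3t - 4|.
Assume first that |t + 1| < 1, so |t| < 2. Then |3t - 4| ≤ 3·2 + 4 = 10.
Hence |(3t^2 - t + 3) − 7| ≤ 10|t + 1| < ϵ provided |t + 1| < ϵ/10.
Take δ = min(1, ϵ/10). Then 0 < |t + 1| < δ gives both |t + 1| < 1 and |t + 1| < ϵ/10, so |(3t^2 - t + 3) − 7| < ϵ.

δ = min(1, ϵ/10)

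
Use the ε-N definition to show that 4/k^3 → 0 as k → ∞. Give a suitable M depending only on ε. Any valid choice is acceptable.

Let ε > 0. For k ≥ 1, |4/k^3 − 0| = 4/k^3.
4/k^3 < ε ⇔ k^3 > 4/ε ⇔ k > (4/ε)^{1/3}.
Take M = (4/ε)^{1/3}. Then k > M implies 4/k^3 < ε.

M = (4/ε)^{1/3}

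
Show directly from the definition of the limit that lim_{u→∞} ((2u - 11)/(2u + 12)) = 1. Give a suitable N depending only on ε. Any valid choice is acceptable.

N = (23/2)/ε

Suppose ε > 0. We seek N > 0 such that u > N implies |(2u - 11)/(2u + 12) − 1| < ε.
(2u - 11)/(2u + 12) − 1 = (2(2u - 11) − 2(2u + 12)) / (2(2u + 12)) = -46/(2(2u + 12)).
For u > 0 we have 2u + 12 > 2u, so |(2u - 11)/(2u + 12) − 1| = 46/(2(2u + 12)) < 46/(2·2u) = (23/2)/u.
Thus |(2u - 11)/(2u + 12) − 1| < ε whenever u > (23/2)/ε.
Take N = (23/2)/ε. If u > N then |(2u - 11)/(2u + 12) − 1| < (23/2)/u < ε.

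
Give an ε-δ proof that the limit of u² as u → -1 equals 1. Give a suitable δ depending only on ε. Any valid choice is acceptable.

Suppose ε > 0. We seek δ > 0 with 0 < |u + 1| < δ ⇒ |u² − 1| < ε.
Factor: u² − 1 = (u + 1)(u - 1), so |u² − 1| = |u + 1|·|u - 1|.
Restrict δ ≤ 1. Then |u + 1| < 1 gives |u| < 2, so by the triangle inequality |u - 1| ≤ 2 + 1 = 3.
Hence |u² − 1| ≤ 3|u + 1|, which is < ε once |u + 1| < ε/3.
Take δ = min(1, ε/3). If 0 < |u + 1| < δ then both bounds hold and |u² − 1| ≤ 3|u + 1| < 3·(ε/3) = ε.

δ = min(1, ε/3)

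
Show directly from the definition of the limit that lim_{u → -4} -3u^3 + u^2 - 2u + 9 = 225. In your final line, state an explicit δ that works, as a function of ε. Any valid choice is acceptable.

Let ε > 0. We want δ > 0 such that 0 < |u + 4| < δ implies |(-3u^3 + u^2 - 2u + 9) − 225| < ε.
(-3u^3 + u^2 - 2u + 9) − 225 = -3u^3 + u^2 - 2u - 216 = (u + 4)(-3u^2 + 13u - 54).
So |(-3u^3 + u^2 - 2u + 9) − 225| = |u + 4|·|-3u^2 + 13u - 54|.
Assume first that |u + 4| < 1, so |u| < 5. Then |-3u^2 + 13u - 54| ≤ 3·5^2 + 13·5 + 54 = 194.
Hence |(-3u^3 + u^2 - 2u + 9) − 225| ≤ 194|u + 4| < ε provided |u + 4| < ε/194.
Choosing δ = min(1, ε/194) ensures both conditions, hence |(-3u^3 + u^2 - 2u + 9) − 225| < ε.

δ = min(1, ε/194)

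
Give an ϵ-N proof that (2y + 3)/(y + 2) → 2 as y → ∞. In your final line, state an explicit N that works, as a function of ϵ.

N = 1/ϵ

Fix ϵ > 0. We seek N > 0 such that y > N implies |(2y + 3)/(y + 2) − 2| < ϵ.
(2y + 3)/(y + 2) − 2 = ((2y + 3) − 2(y + 2)) / ((y + 2)) = -1/((y + 2)).
For y > 0 we have y + 2 > y, so |(2y + 3)/(y + 2) − 2| = 1/((y + 2)) < 1/(y) = 1/y.
Thus |(2y + 3)/(y + 2) − 2| < ϵ whenever y > 1/ϵ.
Take N = 1/ϵ. If y > N then |(2y + 3)/(y + 2) − 2| < 1/y < ϵ.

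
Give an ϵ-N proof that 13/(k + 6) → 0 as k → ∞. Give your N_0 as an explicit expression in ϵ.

Let ϵ > 0. For k ≥ 1, |13/(k + 6) − 0| = 13/(k + 6) ≤ 13/k.
We need 13/k < ϵ, i.e. k > 13/ϵ.
Take N_0 = 13/ϵ. If k > N_0 then |13/(k + 6)| ≤ 13/k < ϵ.

N_0 = 13/ϵ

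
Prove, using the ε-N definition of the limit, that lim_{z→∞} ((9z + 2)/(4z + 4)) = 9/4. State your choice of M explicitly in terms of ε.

M = (7/4)/ε

Fix ε > 0. We seek M > 0 such that z > M implies |(9z + 2)/(4z + 4) − (9/4)| < ε.
(9z + 2)/(4z + 4) − (9/4) = (4(9z + 2) − 9(4z + 4)) / (4(4z + 4)) = -28/(4(4z + 4)).
For z > 0 we have 4z + 4 > 4z, so |(9z + 2)/(4z + 4) − (9/4)| = 28/(4(4z + 4)) < 28/(4·4z) = (7/4)/z.
Thus |(9z + 2)/(4z + 4) − (9/4)| < ε whenever z > (7/4)/ε.
Take M = (7/4)/ε. If z > M then |(9z + 2)/(4z + 4) − (9/4)| < (7/4)/z < ε.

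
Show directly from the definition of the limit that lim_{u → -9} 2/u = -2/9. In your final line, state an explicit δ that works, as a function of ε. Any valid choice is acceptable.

Suppose ε > 0. We seek δ > 0 such that 0 < |u + 9| < δ implies |2/u + 2/9| < ε.
|2/u + 2/9| = 2·|-9 − u|/(9·|u|) = 2|u + 9|/(9|u|).
Restrict δ ≤ 9/2. Then |u + 9| < 9/2 gives |u| > 9/2, so 9|u| > 81/2.
Then |2/u + 2/9| < 2|u + 9|/(81/2), which is < ε when |u + 9| < (81/4)ε.
Take δ = min(9/2, (81/4)ε). Then 0 < |u + 9| < δ gives both |u + 9| < 9/2 and |u + 9| < (81/4)ε, so |2/u + 2/9| < ε.

δ = min(9/2, (81/4)ε)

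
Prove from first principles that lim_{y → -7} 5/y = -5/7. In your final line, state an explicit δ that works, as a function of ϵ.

Suppose ϵ > 0. We seek δ > 0 such that 0 < |y + 7| < δ implies |5/y + 5/7| < ϵ.
|5/y + 5/7| = 5·|-7 − y|/(7·|y|) = 5|y + 7|/(7|y|).
Restrict δ ≤ 7/2. Then |y + 7| < 7/2 gives |y| > 7/2, so 7|y| > 49/2.
Then |5/y + 5/7| < 5|y + 7|/(49/2), which is < ϵ when |y + 7| < (49/10)ϵ.
Take δ = min(7/2, (49/10)ϵ). Then 0 < |y + 7| < δ gives both |y + 7| < 7/2 and |y + 7| < (49/10)ϵ, so |5/y + 5/7| < ϵ.

δ = min(7/2, (49/10)ϵ)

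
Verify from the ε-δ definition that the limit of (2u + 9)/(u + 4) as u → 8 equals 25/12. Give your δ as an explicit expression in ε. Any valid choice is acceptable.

Fix ε > 0. We want δ > 0 with 0 < |u − 8| < δ ⇒ |(2u + 9)/(u + 4) − (25/12)| < ε.
Combining over a common denominator, (2u + 9)/(u + 4) − (25/12) = [(2u + 9)·12 − 25·(u + 4)] / [12·(u + 4)] = -1(u − 8) / (12(u + 4)).
So |(2u + 9)/(u + 4) − (25/12)| = |u − 8| / (12·|u + 4|).
Require δ ≤ 6, so |u + 4| ≥ |12| − |u − 8| > 12 − 6 = 6.
Hence |(2u + 9)/(u + 4) − (25/12)| < |u − 8|/(12·6) = (1/72)|u − 8|, which is < ε once |u − 8| < 72ε.
Take δ = min(6, 72ε). Then 0 < |u − 8| < δ forces both bounds, so |(2u + 9)/(u + 4) − (25/12)| < ε.

δ = min(6, 72ε)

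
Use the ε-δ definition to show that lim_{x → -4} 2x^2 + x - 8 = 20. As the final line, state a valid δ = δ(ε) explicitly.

δ = min(1, ε/17)

Suppose ε > 0. We want δ > 0 such that 0 < |x + 4| < δ implies |(2x^2 + x - 8) − 20| < ε.
(2x^2 + x - 8) − 20 = 2x^2 + x - 28 = (x + 4)(2x - 7).
So |(2x^2 + x - 8) − 20| = |x + 4|·|2x - 7|.
Require δ ≤ 1. Then |x + 4| < 1 gives |x| < 5, and by the triangle inequality |2x - 7| ≤ 2·5 + 7 = 17.
Hence |(2x^2 + x - 8) − 20| ≤ 17|x + 4| < ε provided |x + 4| < ε/17.
Take δ = min(1, ε/17). Then 0 < |x + 4| < δ gives both |x + 4| < 1 and |x + 4| < ε/17, so |(2x^2 + x - 8) − 20| < ε.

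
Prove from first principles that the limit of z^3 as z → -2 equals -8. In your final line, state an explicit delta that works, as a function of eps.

Fix eps > 0. We seek delta > 0 with 0 < |z + 2| < delta ⇒ |z^3 + 8| < eps.
Factor: z^3 + 8 = (z + 2)(z^2 - 2z + 4), so |z^3 + 8| = |z + 2|·|z^2 - 2z + 4|.
Impose delta ≤ 2 so that |z| < 4; then |z^2 - 2z + 4| ≤ 28.
Hence |z^3 + 8| ≤ 28|z + 2|, which is < eps once |z + 2| < eps/28.
Take delta = min(2, eps/28). If 0 < |z + 2| < delta then both bounds hold and |z^3 + 8| ≤ 28|z + 2| < 28·(eps/28) = eps.

delta = min(2, eps/28)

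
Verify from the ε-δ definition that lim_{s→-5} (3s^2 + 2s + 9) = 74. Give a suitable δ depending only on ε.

Fix ε > 0. We want δ > 0 such that 0 < |s + 5| < δ implies |(3s^2 + 2s + 9) − 74| < ε.
(3s^2 + 2s + 9) − 74 = 3s^2 + 2s - 65 = (s + 5)(3s - 13).
So |(3s^2 + 2s + 9) − 74| = |s + 5|·|3s - 13|.
Require δ ≤ 2. Then |s + 5| < 2 gives |s| < 7, and by the triangle inequality |3s - 13| ≤ 3·7 + 13 = 34.
Hence |(3s^2 + 2s + 9) − 74| ≤ 34|s + 5| < ε provided |s + 5| < ε/34.
Take δ = min(2, ε/34). Then 0 < |s + 5| < δ gives both |s + 5| < 2 and |s + 5| < ε/34, so |(3s^2 + 2s + 9) − 74| < ε.

δ = min(2, ε/34)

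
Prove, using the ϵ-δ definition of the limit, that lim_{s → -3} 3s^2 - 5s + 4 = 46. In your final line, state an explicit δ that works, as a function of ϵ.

δ = min(1, ϵ/26)

Fix ϵ > 0. We want δ > 0 such that 0 < |s + 3| < δ implies |(3s^2 - 5s + 4) − 46| < ϵ.
(3s^2 - 5s + 4) − 46 = 3s^2 - 5s - 42 = (s + 3)(3s - 14).
So |(3s^2 - 5s + 4) − 46| = |s + 3|·|3s - 14|.
Require δ ≤ 1. Then |s + 3| < 1 gives |s| < 4, and by the triangle inequality |3s - 14| ≤ 3·4 + 14 = 26.
Hence |(3s^2 - 5s + 4) − 46| ≤ 26|s + 3| < ϵ provided |s + 3| < ϵ/26.
Choosing δ = min(1, ϵ/26) ensures both conditions, hence |(3s^2 - 5s + 4) − 46| < ϵ.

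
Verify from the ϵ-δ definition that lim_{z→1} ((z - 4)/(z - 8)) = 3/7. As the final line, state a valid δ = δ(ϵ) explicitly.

δ = min(7/2, (49/8)ϵ)

Let ϵ > 0. We want δ > 0 with 0 < |z − 1| < δ ⇒ |(z - 4)/(z - 8) − (3/7)| < ϵ.
Combining over a common denominator, (z - 4)/(z - 8) − (3/7) = [(z - 4)·(-7) − (-3)·(z - 8)] / [(-7)·(z - 8)] = -4(z − 1) / ((-7)(z - 8)).
So |(z - 4)/(z - 8) − (3/7)| = 4|z − 1| / (7·|z − 8|).
Require δ ≤ 7/2, so |z − 8| ≥ |-7| − |z − 1| > 7 − 7/2 = 7/2.
Hence |(z - 4)/(z - 8) − (3/7)| < 4|z − 1|/(7·(7/2)) = (8/49)|z − 1|, which is < ϵ once |z − 1| < (49/8)ϵ.
Take δ = min(7/2, (49/8)ϵ). Then 0 < |z − 1| < δ forces both bounds, so |(z - 4)/(z - 8) − (3/7)| < ϵ.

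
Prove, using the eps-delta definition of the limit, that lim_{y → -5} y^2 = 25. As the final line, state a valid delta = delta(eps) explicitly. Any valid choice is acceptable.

Let eps > 0. We seek delta > 0 with 0 < |y + 5| < delta ⇒ |y^2 − 25| < eps.
Factor: y^2 − 25 = (y + 5)(y - 5), so |y^2 − 25| = |y + 5|·|y - 5|.
Restrict delta ≤ 1. Then |y + 5| < 1 gives |y| < 6, so by the triangle inequality |y - 5| ≤ 6 + 5 = 11.
Hence |y^2 − 25| ≤ 11|y + 5|, which is < eps once |y + 5| < eps/11.
Take delta = min(1, eps/11). If 0 < |y + 5| < delta then both bounds hold and |y^2 − 25| ≤ 11|y + 5| < 11·(eps/11) = eps.

delta = min(1, eps/11)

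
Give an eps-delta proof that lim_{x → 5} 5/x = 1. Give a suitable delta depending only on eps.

Let eps > 0. We seek delta > 0 such that 0 < |x − 5| < delta implies |5/x − 1| < eps.
|5/x − 1| = 5·|5 − x|/(5·|x|) = 5|x − 5|/(5|x|).
Require delta ≤ 5/2 so that |x| > 5 − 5/2 = 5/2, hence 5|x| > 25/2.
Then |5/x − 1| < 5|x − 5|/(25/2), which is < eps when |x − 5| < (5/2)eps.
Take delta = min(5/2, (5/2)eps). Then 0 < |x − 5| < delta gives both |x − 5| < 5/2 and |x − 5| < (5/2)eps, so |5/x − 1| < eps.

delta = min(5/2, (5/2)eps)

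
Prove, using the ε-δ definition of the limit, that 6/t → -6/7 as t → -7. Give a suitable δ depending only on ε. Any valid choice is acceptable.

δ = min(7/2, (49/12)ε)

Let ε > 0 be given. We seek δ > 0 such that 0 < |t + 7| < δ implies |6/t + 6/7| < ε.
|6/t + 6/7| = 6·|-7 − t|/(7·|t|) = 6|t + 7|/(7|t|).
Require δ ≤ 7/2 so that |t| > 7 − 7/2 = 7/2, hence 7|t| > 49/2.
Then |6/t + 6/7| < 6|t + 7|/(49/2), which is < ε when |t + 7| < (49/12)ε.
Take δ = min(7/2, (49/12)ε). Then 0 < |t + 7| < δ gives both |t + 7| < 7/2 and |t + 7| < (49/12)ε, so |6/t + 6/7| < ε.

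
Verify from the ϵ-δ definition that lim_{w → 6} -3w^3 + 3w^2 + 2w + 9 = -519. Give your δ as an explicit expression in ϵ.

δ = min(1, ϵ/340)

Fix ϵ > 0. We want δ > 0 such that 0 < |w − 6| < δ implies |(-3w^3 + 3w^2 + 2w + 9) + 519| < ϵ.
(-3w^3 + 3w^2 + 2w + 9) + 519 = -3w^3 + 3w^2 + 2w + 528 = (w − 6)(-3w^2 - 15w - 88).
So |(-3w^3 + 3w^2 + 2w + 9) + 519| = |w − 6|·|-3w^2 - 15w - 88|.
Require δ ≤ 1. Then |w − 6| < 1 gives |w| < 7, and by the triangle inequality |-3w^2 - 15w - 88| ≤ 3·7^2 + 15·7 + 88 = 340.
Hence |(-3w^3 + 3w^2 + 2w + 9) + 519| ≤ 340|w − 6| < ϵ provided |w − 6| < ϵ/340.
Take δ = min(1, ϵ/340). Then 0 < |w − 6| < δ gives both |w − 6| < 1 and |w − 6| < ϵ/340, so |(-3w^3 + 3w^2 + 2w + 9) + 519| < ϵ.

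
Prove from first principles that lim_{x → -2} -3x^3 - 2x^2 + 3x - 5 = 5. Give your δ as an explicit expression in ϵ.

δ = min(2, ϵ/69)

Let ϵ > 0 be given. We want δ > 0 such that 0 < |x + 2| < δ implies |(-3x^3 - 2x^2 + 3x - 5) − 5| < ϵ.
(-3x^3 - 2x^2 + 3x - 5) − 5 = -3x^3 - 2x^2 + 3x - 10 = (x + 2)(-3x^2 + 4x - 5).
So |(-3x^3 - 2x^2 + 3x - 5) − 5| = |x + 2|·|-3x^2 + 4x - 5|.
Assume first that |x + 2| < 2, so |x| < 4. Then |-3x^2 + 4x - 5| ≤ 3·4^2 + 4·4 + 5 = 69.
Hence |(-3x^3 - 2x^2 + 3x - 5) − 5| ≤ 69|x + 2| < ϵ provided |x + 2| < ϵ/69.
Choosing δ = min(2, ϵ/69) ensures both conditions, hence |(-3x^3 - 2x^2 + 3x - 5) − 5| < ϵ.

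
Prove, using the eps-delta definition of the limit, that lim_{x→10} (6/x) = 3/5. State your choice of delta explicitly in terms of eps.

Fix eps > 0. We seek delta > 0 such that 0 < |x − 10| < delta implies |6/x − (3/5)| < eps.
|6/x − (3/5)| = 6·|10 − x|/(10·|x|) = 6|x − 10|/(10|x|).
Require delta ≤ 5 so that |x| > 10 − 5 = 5, hence 10|x| > 50.
Then |6/x − (3/5)| < 6|x − 10|/50, which is < eps when |x − 10| < (25/3)eps.
Take delta = min(5, (25/3)eps). Then 0 < |x − 10| < delta gives both |x − 10| < 5 and |x − 10| < (25/3)eps, so |6/x − (3/5)| < eps.

delta = min(5, (25/3)eps)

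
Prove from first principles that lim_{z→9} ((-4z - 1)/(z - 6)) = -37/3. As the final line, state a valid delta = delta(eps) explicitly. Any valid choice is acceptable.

Fix eps > 0. We want delta > 0 with 0 < |z − 9| < delta ⇒ |(-4z - 1)/(z - 6) + 37/3| < eps.
Combining over a common denominator, (-4z - 1)/(z - 6) + 37/3 = [(-4z - 1)·3 − (-37)·(z - 6)] / [3·(z - 6)] = 25(z − 9) / (3(z - 6)).
So |(-4z - 1)/(z - 6) + 37/3| = 25|z − 9| / (3·|z − 6|).
Require delta ≤ 3/2, so |z − 6| ≥ |3| − |z − 9| > 3 − 3/2 = 3/2.
Hence |(-4z - 1)/(z - 6) + 37/3| < 25|z − 9|/(3·(3/2)) = (50/9)|z − 9|, which is < eps once |z − 9| < (9/50)eps.
Take delta = min(3/2, (9/50)eps). Then 0 < |z − 9| < delta forces both bounds, so |(-4z - 1)/(z - 6) + 37/3| < eps.

delta = min(3/2, (9/50)eps)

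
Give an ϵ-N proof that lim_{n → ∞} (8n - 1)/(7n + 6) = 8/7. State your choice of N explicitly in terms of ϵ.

Suppose ϵ > 0. For n ≥ 1, |(8n - 1)/(7n + 6) − (8/7)| = |-55|/(7(7n + 6)) = 55/(7(7n + 6)).
Since 7n + 6 ≥ 7n for n ≥ 1, this is ≤ 55/(7·7n) = (55/49)/n.
So |(8n - 1)/(7n + 6) − (8/7)| < ϵ whenever n > (55/49)/ϵ.
Take N = (55/49)/ϵ. If n > N then |(8n - 1)/(7n + 6) − (8/7)| ≤ (55/49)/n < ϵ.

N = (55/49)/ϵ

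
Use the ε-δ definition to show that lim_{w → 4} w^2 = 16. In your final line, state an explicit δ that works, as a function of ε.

Let ε > 0 be given. We seek δ > 0 with 0 < |w − 4| < δ ⇒ |w^2 − 16| < ε.
Factor: w^2 − 16 = (w − 4)(w + 4), so |w^2 − 16| = |w − 4|·|w + 4|.
Impose δ ≤ 2 so that |w| < 6; then |w + 4| ≤ 10.
Hence |w^2 − 16| ≤ 10|w − 4|, which is < ε once |w − 4| < ε/10.
Take δ = min(2, ε/10). If 0 < |w − 4| < δ then both bounds hold and |w^2 − 16| ≤ 10|w − 4| < 10·(ε/10) = ε.

δ = min(2, ε/10)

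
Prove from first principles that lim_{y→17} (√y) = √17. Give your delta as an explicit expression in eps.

Let eps > 0. We want delta > 0 such that 0 < |y − 17| < delta implies |√y − √17| < eps.
Multiplying by the conjugate, |√y − √17| = |y − 17|/(√y + √17).
Restrict delta ≤ 17 so that |y − 17| < 17 forces y > 0, and then √y + √17 > √17.
Hence |√y − √17| < |y − 17|/√17, which is < eps once |y − 17| < √17·eps.
Take delta = min(17, √17·eps). If 0 < |y − 17| < delta then y > 0 and |√y − √17| < |y − 17|/√17 < eps.

delta = min(17, √17·eps)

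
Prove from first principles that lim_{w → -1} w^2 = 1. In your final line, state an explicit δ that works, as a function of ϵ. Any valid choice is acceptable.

Suppose ϵ > 0. We seek δ > 0 with 0 < |w + 1| < δ ⇒ |w^2 − 1| < ϵ.
Factor: w^2 − 1 = (w + 1)(w - 1), so |w^2 − 1| = |w + 1|·|w - 1|.
Restrict δ ≤ 1. Then |w + 1| < 1 gives |w| < 2, so by the triangle inequality |w - 1| ≤ 2 + 1 = 3.
Hence |w^2 − 1| ≤ 3|w + 1|, which is < ϵ once |w + 1| < ϵ/3.
Take δ = min(1, ϵ/3). If 0 < |w + 1| < δ then both bounds hold and |w^2 − 1| ≤ 3|w + 1| < 3·(ϵ/3) = ϵ.

δ = min(1, ϵ/3)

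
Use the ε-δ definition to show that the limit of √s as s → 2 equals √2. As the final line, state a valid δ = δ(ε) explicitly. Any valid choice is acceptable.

δ = min(2, √2·ε)

Let ε > 0. We want δ > 0 such that 0 < |s − 2| < δ implies |√s − √2| < ε.
Rationalise: √s − √2 = (s − 2)/(√s + √2), so |√s − √2| = |s − 2|/(√s + √2).
Restrict δ ≤ 2 so that |s − 2| < 2 forces s > 0, and then √s + √2 > √2.
Hence |√s − √2| < |s − 2|/√2, which is < ε once |s − 2| < √2·ε.
Take δ = min(2, √2·ε). If 0 < |s − 2| < δ then s > 0 and |√s − √2| < |s − 2|/√2 < ε.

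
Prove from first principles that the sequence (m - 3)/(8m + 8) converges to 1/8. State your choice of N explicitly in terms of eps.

N = (1/2)/eps

Fix eps > 0. For m ≥ 1, |(m - 3)/(8m + 8) − (1/8)| = |-32|/(8(8m + 8)) = 32/(8(8m + 8)).
Since 8m + 8 ≥ 8m for m ≥ 1, this is ≤ 32/(8·8m) = (1/2)/m.
So |(m - 3)/(8m + 8) − (1/8)| < eps whenever m > (1/2)/eps.
Take N = (1/2)/eps. If m > N then |(m - 3)/(8m + 8) − (1/8)| ≤ (1/2)/m < eps.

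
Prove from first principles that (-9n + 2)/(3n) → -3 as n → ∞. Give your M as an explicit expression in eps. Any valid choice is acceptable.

Suppose eps > 0. For n ≥ 1, |(-9n + 2)/(3n) + 3| = |6|/(3(3n)) = 6/(3(3n)).
Since 3n ≥ 3n for n ≥ 1, this is ≤ 6/(3·3n) = (2/3)/n.
So |(-9n + 2)/(3n) + 3| < eps whenever n > (2/3)/eps.
Take M = (2/3)/eps. If n > M then |(-9n + 2)/(3n) + 3| ≤ (2/3)/n < eps.

M = (2/3)/eps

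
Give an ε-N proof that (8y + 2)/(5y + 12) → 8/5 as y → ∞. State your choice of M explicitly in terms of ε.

Let ε > 0. We seek M > 0 such that y > M implies |(8y + 2)/(5y + 12) − (8/5)| < ε.
(8y + 2)/(5y + 12) − (8/5) = (5(8y + 2) − 8(5y + 12)) / (5(5y + 12)) = -86/(5(5y + 12)).
For y > 0 we have 5y + 12 > 5y, so |(8y + 2)/(5y + 12) − (8/5)| = 86/(5(5y + 12)) < 86/(5·5y) = (86/25)/y.
Thus |(8y + 2)/(5y + 12) − (8/5)| < ε whenever y > (86/25)/ε.
Take M = (86/25)/ε. If y > M then |(8y + 2)/(5y + 12) − (8/5)| < (86/25)/y < ε.

M = (86/25)/ε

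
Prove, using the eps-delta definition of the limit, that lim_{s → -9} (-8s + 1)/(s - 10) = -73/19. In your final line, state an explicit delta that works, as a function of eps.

Fix eps > 0. We want delta > 0 with 0 < |s + 9| < delta ⇒ |(-8s + 1)/(s - 10) + 73/19| < eps.
Combining over a common denominator, (-8s + 1)/(s - 10) + 73/19 = [(-8s + 1)·(-19) − 73·(s - 10)] / [(-19)·(s - 10)] = 79(s + 9) / ((-19)(s - 10)).
So |(-8s + 1)/(s - 10) + 73/19| = 79|s + 9| / (19·|s − 10|).
Require delta ≤ 19/2, so |s − 10| ≥ |-19| − |s + 9| > 19 − 19/2 = 19/2.
Hence |(-8s + 1)/(s - 10) + 73/19| < 79|s + 9|/(19·(19/2)) = (158/361)|s + 9|, which is < eps once |s + 9| < (361/158)eps.
Take delta = min(19/2, (361/158)eps). Then 0 < |s + 9| < delta forces both bounds, so |(-8s + 1)/(s - 10) + 73/19| < eps.

delta = min(19/2, (361/158)eps)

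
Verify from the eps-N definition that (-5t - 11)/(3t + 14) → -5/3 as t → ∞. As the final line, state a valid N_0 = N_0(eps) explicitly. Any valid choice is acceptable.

Let eps > 0 be given. We seek N_0 > 0 such that t > N_0 implies |(-5t - 11)/(3t + 14) + 5/3| < eps.
(-5t - 11)/(3t + 14) + 5/3 = (3(-5t - 11) − (-5)(3t + 14)) / (3(3t + 14)) = 37/(3(3t + 14)).
For t > 0 we have 3t + 14 > 3t, so |(-5t - 11)/(3t + 14) + 5/3| = 37/(3(3t + 14)) < 37/(3·3t) = (37/9)/t.
Thus |(-5t - 11)/(3t + 14) + 5/3| < eps whenever t > (37/9)/eps.
Take N_0 = (37/9)/eps. If t > N_0 then |(-5t - 11)/(3t + 14) + 5/3| < (37/9)/t < eps.

N_0 = (37/9)/eps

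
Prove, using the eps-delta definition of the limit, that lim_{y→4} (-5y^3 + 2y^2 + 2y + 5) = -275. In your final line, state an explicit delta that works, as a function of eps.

delta = min(2, eps/358)

Fix eps > 0. We want delta > 0 such that 0 < |y − 4| < delta implies |(-5y^3 + 2y^2 + 2y + 5) + 275| < eps.
(-5y^3 + 2y^2 + 2y + 5) + 275 = -5y^3 + 2y^2 + 2y + 280 = (y − 4)(-5y^2 - 18y - 70).
So |(-5y^3 + 2y^2 + 2y + 5) + 275| = |y − 4|·|-5y^2 - 18y - 70|.
Require delta ≤ 2. Then |y − 4| < 2 gives |y| < 6, and by the triangle inequality |-5y^2 - 18y - 70| ≤ 5·6^2 + 18·6 + 70 = 358.
Hence |(-5y^3 + 2y^2 + 2y + 5) + 275| ≤ 358|y − 4| < eps provided |y − 4| < eps/358.
Take delta = min(2, eps/358). Then 0 < |y − 4| < delta gives both |y − 4| < 2 and |y − 4| < eps/358, so |(-5y^3 + 2y^2 + 2y + 5) + 275| < eps.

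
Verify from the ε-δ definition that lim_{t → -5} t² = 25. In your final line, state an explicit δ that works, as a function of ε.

δ = min(1, ε/11)

Fix ε > 0. We seek δ > 0 with 0 < |t + 5| < δ ⇒ |t² − 25| < ε.
Factor: t² − 25 = (t + 5)(t - 5), so |t² − 25| = |t + 5|·|t - 5|.
Restrict δ ≤ 1. Then |t + 5| < 1 gives |t| < 6, so by the triangle inequality |t - 5| ≤ 6 + 5 = 11.
Hence |t² − 25| ≤ 11|t + 5|, which is < ε once |t + 5| < ε/11.
Take δ = min(1, ε/11). If 0 < |t + 5| < δ then both bounds hold and |t² − 25| ≤ 11|t + 5| < 11·(ε/11) = ε.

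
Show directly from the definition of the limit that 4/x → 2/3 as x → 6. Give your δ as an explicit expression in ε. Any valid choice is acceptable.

δ = min(3, (9/2)ε)

Let ε > 0 be given. We seek δ > 0 such that 0 < |x − 6| < δ implies |4/x − (2/3)| < ε.
|4/x − (2/3)| = 4·|6 − x|/(6·|x|) = 4|x − 6|/(6|x|).
Require δ ≤ 3 so that |x| > 6 − 3 = 3, hence 6|x| > 18.
Then |4/x − (2/3)| < 4|x − 6|/18, which is < ε when |x − 6| < (9/2)ε.
Take δ = min(3, (9/2)ε). Then 0 < |x − 6| < δ gives both |x − 6| < 3 and |x − 6| < (9/2)ε, so |4/x − (2/3)| < ε.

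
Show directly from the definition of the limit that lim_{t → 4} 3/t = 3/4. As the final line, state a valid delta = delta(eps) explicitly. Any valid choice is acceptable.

Suppose eps > 0. We seek delta > 0 such that 0 < |t − 4| < delta implies |3/t − (3/4)| < eps.
|3/t − (3/4)| = 3·|4 − t|/(4·|t|) = 3|t − 4|/(4|t|).
Require delta ≤ 2 so that |t| > 4 − 2 = 2, hence 4|t| > 8.
Then |3/t − (3/4)| < 3|t − 4|/8, which is < eps when |t − 4| < (8/3)eps.
Take delta = min(2, (8/3)eps). Then 0 < |t − 4| < delta gives both |t − 4| < 2 and |t − 4| < (8/3)eps, so |3/t − (3/4)| < eps.

delta = min(2, (8/3)eps)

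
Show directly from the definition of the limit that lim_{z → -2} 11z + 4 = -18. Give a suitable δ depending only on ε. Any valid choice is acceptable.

Let ε > 0 be given. We need δ > 0 so that 0 < |z + 2| < δ implies |(11z + 4) + 18| < ε.
|(11z + 4) + 18| = |11z + 22| = 11|z + 2|.
So 11|z + 2| < ε exactly when |z + 2| < ε/11.
Take δ = ε/11. If 0 < |z + 2| < δ then |(11z + 4) + 18| = 11|z + 2| < 11·(ε/11) = ε.

δ = ε/11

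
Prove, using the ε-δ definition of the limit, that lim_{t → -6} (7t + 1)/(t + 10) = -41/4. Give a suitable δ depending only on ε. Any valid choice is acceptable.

Let ε > 0 be given. We want δ > 0 with 0 < |t + 6| < δ ⇒ |(7t + 1)/(t + 10) + 41/4| < ε.
Combining over a common denominator, (7t + 1)/(t + 10) + 41/4 = [(7t + 1)·4 − (-41)·(t + 10)] / [4·(t + 10)] = 69(t + 6) / (4(t + 10)).
So |(7t + 1)/(t + 10) + 41/4| = 69|t + 6| / (4·|t + 10|).
Restrict δ ≤ 2. Then |t + 6| < 2 gives |t + 10| = |(t + 6) + 4| ≥ 4 − 2 = 2.
Hence |(7t + 1)/(t + 10) + 41/4| < 69|t + 6|/(4·2) = (69/8)|t + 6|, which is < ε once |t + 6| < (8/69)ε.
Take δ = min(2, (8/69)ε). Then 0 < |t + 6| < δ forces both bounds, so |(7t + 1)/(t + 10) + 41/4| < ε.

δ = min(2, (8/69)ε)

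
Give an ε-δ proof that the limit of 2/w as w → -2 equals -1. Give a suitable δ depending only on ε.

δ = min(1, ε)

Let ε > 0 be given. We seek δ > 0 such that 0 < |w + 2| < δ implies |2/w + 1| < ε.
|2/w + 1| = 2·|-2 − w|/(2·|w|) = 2|w + 2|/(2|w|).
Require δ ≤ 1 so that |w| > 2 − 1 = 1, hence 2|w| > 2.
Then |2/w + 1| < 2|w + 2|/2, which is < ε when |w + 2| < ε.
Take δ = min(1, ε). Then 0 < |w + 2| < δ gives both |w + 2| < 1 and |w + 2| < ε, so |2/w + 1| < ε.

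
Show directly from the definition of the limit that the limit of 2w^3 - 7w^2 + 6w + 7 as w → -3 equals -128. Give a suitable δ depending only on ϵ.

δ = min(1, ϵ/129)

Let ϵ > 0. We want δ > 0 such that 0 < |w + 3| < δ implies |(2w^3 - 7w^2 + 6w + 7) + 128| < ϵ.
(2w^3 - 7w^2 + 6w + 7) + 128 = 2w^3 - 7w^2 + 6w + 135 = (w + 3)(2w^2 - 13w + 45).
So |(2w^3 - 7w^2 + 6w + 7) + 128| = |w + 3|·|2w^2 - 13w + 45|.
Require δ ≤ 1. Then |w + 3| < 1 gives |w| < 4, and by the triangle inequality |2w^2 - 13w + 45| ≤ 2·4^2 + 13·4 + 45 = 129.
Hence |(2w^3 - 7w^2 + 6w + 7) + 128| ≤ 129|w + 3| < ϵ provided |w + 3| < ϵ/129.
Take δ = min(1, ϵ/129). Then 0 < |w + 3| < δ gives both |w + 3| < 1 and |w + 3| < ϵ/129, so |(2w^3 - 7w^2 + 6w + 7) + 128| < ϵ.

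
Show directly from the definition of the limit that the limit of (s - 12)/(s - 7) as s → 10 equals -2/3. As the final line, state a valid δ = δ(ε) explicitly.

Suppose ε > 0. We want δ > 0 with 0 < |s − 10| < δ ⇒ |(s - 12)/(s - 7) + 2/3| < ε.
Combining over a common denominator, (s - 12)/(s - 7) + 2/3 = [(s - 12)·3 − (-2)·(s - 7)] / [3·(s - 7)] = 5(s − 10) / (3(s - 7)).
So |(s - 12)/(s - 7) + 2/3| = 5|s − 10| / (3·|s − 7|).
Restrict δ ≤ 3/2. Then |s − 10| < 3/2 gives |s − 7| = |(s − 10) + 3| ≥ 3 − 3/2 = 3/2.
Hence |(s - 12)/(s - 7) + 2/3| < 5|s − 10|/(3·(3/2)) = (10/9)|s − 10|, which is < ε once |s − 10| < (9/10)ε.
Take δ = min(3/2, (9/10)ε). Then 0 < |s − 10| < δ forces both bounds, so |(s - 12)/(s - 7) + 2/3| < ε.

δ = min(3/2, (9/10)ε)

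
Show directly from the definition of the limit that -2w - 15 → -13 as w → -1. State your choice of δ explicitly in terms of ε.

Let ε > 0 be given. We need δ > 0 so that 0 < |w + 1| < δ implies |(-2w - 15) + 13| < ε.
|(-2w - 15) + 13| = |-2w - 2| = 2|w + 1|.
So 2|w + 1| < ε exactly when |w + 1| < ε/2.
Choosing δ = ε/2 gives |(-2w - 15) + 13| = 2|w + 1| < ε whenever |w + 1| < δ.

δ = ε/2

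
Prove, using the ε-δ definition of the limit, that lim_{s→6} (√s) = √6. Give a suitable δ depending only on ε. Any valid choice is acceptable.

Let ε > 0. We want δ > 0 such that 0 < |s − 6| < δ implies |√s − √6| < ε.
Rationalise: √s − √6 = (s − 6)/(√s + √6), so |√s − √6| = |s − 6|/(√s + √6).
Restrict δ ≤ 6 so that |s − 6| < 6 forces s > 0, and then √s + √6 > √6.
Hence |√s − √6| < |s − 6|/√6, which is < ε once |s − 6| < √6·ε.
Take δ = min(6, √6·ε). If 0 < |s − 6| < δ then s > 0 and |√s − √6| < |s − 6|/√6 < ε.

δ = min(6, √6·ε)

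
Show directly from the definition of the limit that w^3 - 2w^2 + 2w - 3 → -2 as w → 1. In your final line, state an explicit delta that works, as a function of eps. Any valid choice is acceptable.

Let eps > 0. We want delta > 0 such that 0 < |w − 1| < delta implies |(w^3 - 2w^2 + 2w - 3) + 2| < eps.
(w^3 - 2w^2 + 2w - 3) + 2 = w^3 - 2w^2 + 2w - 1 = (w − 1)(w^2 - w + 1).
So |(w^3 - 2w^2 + 2w - 3) + 2| = |w − 1|·|w^2 - w + 1|.
Assume first that |w − 1| < 1, so |w| < 2. Then |w^2 - w + 1| ≤ 2^2 + 2 + 1 = 7.
Hence |(w^3 - 2w^2 + 2w - 3) + 2| ≤ 7|w − 1| < eps provided |w − 1| < eps/7.
Choosing delta = min(1, eps/7) ensures both conditions, hence |(w^3 - 2w^2 + 2w - 3) + 2| < eps.

delta = min(1, eps/7)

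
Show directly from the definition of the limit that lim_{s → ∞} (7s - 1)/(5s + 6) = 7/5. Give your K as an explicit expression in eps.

K = (47/25)/eps

Fix eps > 0. We seek K > 0 such that s > K implies |(7s - 1)/(5s + 6) − (7/5)| < eps.
(7s - 1)/(5s + 6) − (7/5) = (5(7s - 1) − 7(5s + 6)) / (5(5s + 6)) = -47/(5(5s + 6)).
For s > 0 we have 5s + 6 > 5s, so |(7s - 1)/(5s + 6) − (7/5)| = 47/(5(5s + 6)) < 47/(5·5s) = (47/25)/s.
Thus |(7s - 1)/(5s + 6) − (7/5)| < eps whenever s > (47/25)/eps.
Take K = (47/25)/eps. If s > K then |(7s - 1)/(5s + 6) − (7/5)| < (47/25)/s < eps.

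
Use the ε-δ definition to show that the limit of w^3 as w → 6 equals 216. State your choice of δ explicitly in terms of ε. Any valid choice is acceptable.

Let ε > 0. We seek δ > 0 with 0 < |w − 6| < δ ⇒ |w^3 − 216| < ε.
Factor: w^3 − 216 = (w − 6)(w^2 + 6w + 36), so |w^3 − 216| = |w − 6|·|w^2 + 6w + 36|.
Impose δ ≤ 2 so that |w| < 8; then |w^2 + 6w + 36| ≤ 148.
Hence |w^3 − 216| ≤ 148|w − 6|, which is < ε once |w − 6| < ε/148.
Take δ = min(2, ε/148). If 0 < |w − 6| < δ then both bounds hold and |w^3 − 216| ≤ 148|w − 6| < 148·(ε/148) = ε.

δ = min(2, ε/148)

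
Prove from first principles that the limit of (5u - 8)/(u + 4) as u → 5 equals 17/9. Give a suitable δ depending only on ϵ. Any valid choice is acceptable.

Let ϵ > 0 be given. We want δ > 0 with 0 < |u − 5| < δ ⇒ |(5u - 8)/(u + 4) − (17/9)| < ϵ.
Combining over a common denominator, (5u - 8)/(u + 4) − (17/9) = [(5u - 8)·9 − 17·(u + 4)] / [9·(u + 4)] = 28(u − 5) / (9(u + 4)).
So |(5u - 8)/(u + 4) − (17/9)| = 28|u − 5| / (9·|u + 4|).
Require δ ≤ 9/2, so |u + 4| ≥ |9| − |u − 5| > 9 − 9/2 = 9/2.
Hence |(5u - 8)/(u + 4) − (17/9)| < 28|u − 5|/(9·(9/2)) = (56/81)|u − 5|, which is < ϵ once |u − 5| < (81/56)ϵ.
Take δ = min(9/2, (81/56)ϵ). Then 0 < |u − 5| < δ forces both bounds, so |(5u - 8)/(u + 4) − (17/9)| < ϵ.

δ = min(9/2, (81/56)ϵ)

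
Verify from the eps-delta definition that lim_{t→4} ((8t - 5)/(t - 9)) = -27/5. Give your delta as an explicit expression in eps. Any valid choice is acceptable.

delta = min(5/2, (25/134)eps)

Let eps > 0. We want delta > 0 with 0 < |t − 4| < delta ⇒ |(8t - 5)/(t - 9) + 27/5| < eps.
Combining over a common denominator, (8t - 5)/(t - 9) + 27/5 = [(8t - 5)·(-5) − 27·(t - 9)] / [(-5)·(t - 9)] = -67(t − 4) / ((-5)(t - 9)).
So |(8t - 5)/(t - 9) + 27/5| = 67|t − 4| / (5·|t − 9|).
Require delta ≤ 5/2, so |t − 9| ≥ |-5| − |t − 4| > 5 − 5/2 = 5/2.
Hence |(8t - 5)/(t - 9) + 27/5| < 67|t − 4|/(5·(5/2)) = (134/25)|t − 4|, which is < eps once |t − 4| < (25/134)eps.
Take delta = min(5/2, (25/134)eps). Then 0 < |t − 4| < delta forces both bounds, so |(8t - 5)/(t - 9) + 27/5| < eps.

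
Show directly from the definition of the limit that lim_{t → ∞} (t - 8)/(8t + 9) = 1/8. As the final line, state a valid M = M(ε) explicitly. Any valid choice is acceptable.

M = (73/64)/ε

Let ε > 0. We seek M > 0 such that t > M implies |(t - 8)/(8t + 9) − (1/8)| < ε.
(t - 8)/(8t + 9) − (1/8) = (8(t - 8) − (8t + 9)) / (8(8t + 9)) = -73/(8(8t + 9)).
For t > 0 we have 8t + 9 > 8t, so |(t - 8)/(8t + 9) − (1/8)| = 73/(8(8t + 9)) < 73/(8·8t) = (73/64)/t.
Thus |(t - 8)/(8t + 9) − (1/8)| < ε whenever t > (73/64)/ε.
Take M = (73/64)/ε. If t > M then |(t - 8)/(8t + 9) − (1/8)| < (73/64)/t < ε.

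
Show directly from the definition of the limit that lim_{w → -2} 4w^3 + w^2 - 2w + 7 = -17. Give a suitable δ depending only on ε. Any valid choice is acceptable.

δ = min(1, ε/69)

Fix ε > 0. We want δ > 0 such that 0 < |w + 2| < δ implies |(4w^3 + w^2 - 2w + 7) + 17| < ε.
(4w^3 + w^2 - 2w + 7) + 17 = 4w^3 + w^2 - 2w + 24 = (w + 2)(4w^2 - 7w + 12).
So |(4w^3 + w^2 - 2w + 7) + 17| = |w + 2|·|4w^2 - 7w + 12|.
Require δ ≤ 1. Then |w + 2| < 1 gives |w| < 3, and by the triangle inequality |4w^2 - 7w + 12| ≤ 4·3^2 + 7·3 + 12 = 69.
Hence |(4w^3 + w^2 - 2w + 7) + 17| ≤ 69|w + 2| < ε provided |w + 2| < ε/69.
Take δ = min(1, ε/69). Then 0 < |w + 2| < δ gives both |w + 2| < 1 and |w + 2| < ε/69, so |(4w^3 + w^2 - 2w + 7) + 17| < ε.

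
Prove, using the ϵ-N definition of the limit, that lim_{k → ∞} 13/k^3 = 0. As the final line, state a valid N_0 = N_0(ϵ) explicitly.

Let ϵ > 0. For k ≥ 1, |13/k^3 − 0| = 13/k^3.
13/k^3 < ϵ ⇔ k^3 > 13/ϵ ⇔ k > (13/ϵ)^{1/3}.
Take N_0 = (13/ϵ)^{1/3}. Then k > N_0 implies 13/k^3 < ϵ.

N_0 = (13/ϵ)^{1/3}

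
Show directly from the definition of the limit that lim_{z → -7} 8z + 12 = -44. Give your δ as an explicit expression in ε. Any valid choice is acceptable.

δ = ε/8

Fix ε > 0. We need δ > 0 so that 0 < |z + 7| < δ implies |(8z + 12) + 44| < ε.
|(8z + 12) + 44| = |8z + 56| = 8|z + 7|.
So 8|z + 7| < ε exactly when |z + 7| < ε/8.
Choosing δ = ε/8 gives |(8z + 12) + 44| = 8|z + 7| < ε whenever |z + 7| < δ.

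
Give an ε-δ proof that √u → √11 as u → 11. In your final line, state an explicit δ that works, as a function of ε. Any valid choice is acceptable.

δ = min(11, √11·ε)

Suppose ε > 0. We want δ > 0 such that 0 < |u − 11| < δ implies |√u − √11| < ε.
Rationalise: √u − √11 = (u − 11)/(√u + √11), so |√u − √11| = |u − 11|/(√u + √11).
Restrict δ ≤ 11 so that |u − 11| < 11 forces u > 0, and then √u + √11 > √11.
Hence |√u − √11| < |u − 11|/√11, which is < ε once |u − 11| < √11·ε.
Take δ = min(11, √11·ε). If 0 < |u − 11| < δ then u > 0 and |√u − √11| < |u − 11|/√11 < ε.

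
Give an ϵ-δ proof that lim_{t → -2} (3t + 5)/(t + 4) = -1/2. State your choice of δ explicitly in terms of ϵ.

δ = min(1, (2/7)ϵ)

Fix ϵ > 0. We want δ > 0 with 0 < |t + 2| < δ ⇒ |(3t + 5)/(t + 4) + 1/2| < ϵ.
Combining over a common denominator, (3t + 5)/(t + 4) + 1/2 = [(3t + 5)·2 − (-1)·(t + 4)] / [2·(t + 4)] = 7(t + 2) / (2(t + 4)).
So |(3t + 5)/(t + 4) + 1/2| = 7|t + 2| / (2·|t + 4|).
Restrict δ ≤ 1. Then |t + 2| < 1 gives |t + 4| = |(t + 2) + 2| ≥ 2 − 1 = 1.
Hence |(3t + 5)/(t + 4) + 1/2| < 7|t + 2|/(2·1) = (7/2)|t + 2|, which is < ϵ once |t + 2| < (2/7)ϵ.
Take δ = min(1, (2/7)ϵ). Then 0 < |t + 2| < δ forces both bounds, so |(3t + 5)/(t + 4) + 1/2| < ϵ.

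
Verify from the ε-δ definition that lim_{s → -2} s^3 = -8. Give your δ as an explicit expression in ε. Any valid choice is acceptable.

Suppose ε > 0. We seek δ > 0 with 0 < |s + 2| < δ ⇒ |s^3 + 8| < ε.
Factor: s^3 + 8 = (s + 2)(s^2 - 2s + 4), so |s^3 + 8| = |s + 2|·|s^2 - 2s + 4|.
Impose δ ≤ 2 so that |s| < 4; then |s^2 - 2s + 4| ≤ 28.
Hence |s^3 + 8| ≤ 28|s + 2|, which is < ε once |s + 2| < ε/28.
Take δ = min(2, ε/28). If 0 < |s + 2| < δ then both bounds hold and |s^3 + 8| ≤ 28|s + 2| < 28·(ε/28) = ε.

δ = min(2, ε/28)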